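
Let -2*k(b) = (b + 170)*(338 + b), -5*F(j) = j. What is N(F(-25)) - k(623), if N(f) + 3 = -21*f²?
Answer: 761017/2 ≈ 3.8051e+5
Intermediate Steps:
F(j) = -j/5
N(f) = -3 - 21*f²
k(b) = -(170 + b)*(338 + b)/2 (k(b) = -(b + 170)*(338 + b)/2 = -(170 + b)*(338 + b)/2)
N(F(-25)) - k(623) = (-3 - 21*(-⅕*(-25))²) - (-28730 - 254*623 - ½*623²) = (-3 - 21*5²) - (-28730 - 158242 - ½*388129) = (-3 - 21*25) - (-28730 - 158242 - 388129/2) = (-3 - 525) - 1*(-762073/2) = -528 + 762073/2 = 761017/2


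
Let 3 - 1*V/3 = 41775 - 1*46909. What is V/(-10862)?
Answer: -15411/10862 ≈ -1.4188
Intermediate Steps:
V = 15411 (V = 9 - 3*(41775 - 1*46909) = 9 - 3*(41775 - 46909) = 9 - 3*(-5134) = 9 + 15402 = 15411)
V/(-10862) = 15411/(-10862) = 15411*(-1/10862) = -15411/10862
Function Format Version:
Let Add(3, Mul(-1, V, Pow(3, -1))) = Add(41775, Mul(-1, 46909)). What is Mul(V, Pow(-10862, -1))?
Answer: Rational(-15411, 10862) ≈ -1.4188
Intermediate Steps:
V = 15411 (V = Add(9, Mul(-3, Add(41775, Mul(-1, 46909)))) = Add(9, Mul(-3, Add(41775, -46909))) = Add(9, Mul(-3, -5134)) = Add(9, 15402) = 15411)
Mul(V, Pow(-10862, -1)) = Mul(15411, Pow(-10862, -1)) = Mul(15411, Rational(-1, 10862)) = Rational(-15411, 10862)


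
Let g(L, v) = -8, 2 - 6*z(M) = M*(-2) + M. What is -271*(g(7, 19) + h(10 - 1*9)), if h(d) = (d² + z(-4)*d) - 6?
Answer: 10840/3 ≈ 3613.3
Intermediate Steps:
z(M) = ⅓ + M/6 (z(M) = ⅓ - (M*(-2) + M)/6 = ⅓ - (-2*M + M)/6 = ⅓ - (-1)*M/6 = ⅓ + M/6)
h(d) = -6 + d² - d/3 (h(d) = (d² + (⅓ + (⅙)*(-4))*d) - 6 = (d² + (⅓ - ⅔)*d) - 6 = (d² - d/3) - 6 = -6 + d² - d/3)
-271*(g(7, 19) + h(10 - 1*9)) = -271*(-8 + (-6 + (10 - 1*9)² - (10 - 1*9)/3)) = -271*(-8 + (-6 + (10 - 9)² - (10 - 9)/3)) = -271*(-8 + (-6 + 1² - ⅓*1)) = -271*(-8 + (-6 + 1 - ⅓)) = -271*(-8 - 16/3) = -271*(-40/3) = 10840/3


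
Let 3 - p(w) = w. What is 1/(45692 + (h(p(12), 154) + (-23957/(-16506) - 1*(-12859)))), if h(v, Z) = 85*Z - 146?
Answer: 16506/1180120427 ≈ 1.3987e-5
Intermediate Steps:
p(w) = 3 - w
h(v, Z) = -146 + 85*Z
1/(45692 + (h(p(12), 154) + (-23957/(-16506) - 1*(-12859)))) = 1/(45692 + ((-146 + 85*154) + (-23957/(-16506) - 1*(-12859)))) = 1/(45692 + ((-146 + 13090) + (-23957*(-1/16506) + 12859))) = 1/(45692 + (12944 + (23957/16506 + 12859))) = 1/(45692 + (12944 + 212274611/16506)) = 1/(45692 + 425928275/16506) = 1/(1180120427/16506) = 16506/1180120427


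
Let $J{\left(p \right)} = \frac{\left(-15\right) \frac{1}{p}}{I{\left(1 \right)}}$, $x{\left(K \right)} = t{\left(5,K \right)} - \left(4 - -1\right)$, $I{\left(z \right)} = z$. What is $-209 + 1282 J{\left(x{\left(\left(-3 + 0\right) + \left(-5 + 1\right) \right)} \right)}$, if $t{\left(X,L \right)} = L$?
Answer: $\frac{2787}{2} \approx 1393.5$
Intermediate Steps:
$x{\left(K \right)} = -5 + K$ ($x{\left(K \right)} = K - \left(4 - -1\right) = K - \left(4 + 1\right) = K - 5 = -5 + K$)
$J{\left(p \right)} = - \frac{15}{p}$ ($J{\left(p \right)} = \frac{\left(-15\right) \frac{1}{p}}{1} = - \frac{15}{p} 1 = - \frac{15}{p}$)
$-209 + 1282 J{\left(x{\left(\left(-3 + 0\right) + \left(-5 + 1\right) \right)} \right)} = -209 + 1282 \left(- \frac{15}{-5 + \left(\left(-3 + 0\right) + \left(-5 + 1\right)\right)}\right) = -209 + 1282 \left(- \frac{15}{-5 - 7}\right) = -209 + 1282 \left(- \frac{15}{-12}\right) = -209 + 1282 \left(\left(-15\right) \left(- \frac{1}{12}\right)\right) = -209 + 1282 \cdot \frac{5}{4} = -209 + \frac{3205}{2} = \frac{2787}{2}$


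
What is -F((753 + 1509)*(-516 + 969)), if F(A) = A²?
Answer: -1049981398596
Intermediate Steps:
-F((753 + 1509)*(-516 + 969)) = -((753 + 1509)*(-516 + 969))² = -(2262*453)² = -1*1024686² = -1*1049981398596 = -1049981398596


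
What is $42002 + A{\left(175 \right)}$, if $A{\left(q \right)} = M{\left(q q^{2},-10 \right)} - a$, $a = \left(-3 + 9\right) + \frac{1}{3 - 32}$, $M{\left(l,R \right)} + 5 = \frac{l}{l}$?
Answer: $\frac{1217769}{29} \approx 41992.0$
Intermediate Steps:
$M{\left(l,R \right)} = -4$ ($M{\left(l,R \right)} = -5 + \frac{l}{l} = -5 + 1 = -4$)
$a = \frac{173}{29}$ ($a = 6 + \frac{1}{-29} = 6 - \frac{1}{29} = \frac{173}{29} \approx 5.9655$)
$A{\left(q \right)} = - \frac{289}{29}$ ($A{\left(q \right)} = -4 - \frac{173}{29} = - \frac{289}{29}$)
$42002 + A{\left(175 \right)} = 42002 - \frac{289}{29} = \frac{1217769}{29}$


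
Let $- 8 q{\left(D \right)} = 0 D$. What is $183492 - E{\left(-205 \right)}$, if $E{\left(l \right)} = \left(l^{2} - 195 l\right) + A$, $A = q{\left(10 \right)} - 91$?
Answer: $101583$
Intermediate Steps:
$q{\left(D \right)} = 0$ ($q{\left(D \right)} = - \frac{0 D}{8} = \left(- \frac{1}{8}\right) 0 = 0$)
$A = -91$ ($A = 0 - 91 = -91$)
$E{\left(l \right)} = -91 + l^{2} - 195 l$ ($E{\left(l \right)} = \left(l^{2} - 195 l\right) - 91 = -91 + l^{2} - 195 l$)
$183492 - E{\left(-205 \right)} = 183492 - \left(-91 + \left(-205\right)^{2} - -39975\right) = 183492 - \left(-91 + 42025 + 39975\right) = 183492 - 81909 = 101583$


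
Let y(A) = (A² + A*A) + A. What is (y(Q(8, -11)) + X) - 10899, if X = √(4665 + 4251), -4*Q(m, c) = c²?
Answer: -72793/8 + 2*√2229 ≈ -9004.7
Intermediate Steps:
Q(m, c) = -c²/4
y(A) = A + 2*A² (y(A) = (A² + A²) + A = 2*A² + A = A + 2*A²)
X = 2*√2229 (X = √8916 = 2*√2229 ≈ 94.425)
(y(Q(8, -11)) + X) - 10899 = ((-¼*(-11)²)*(1 + 2*(-¼*(-11)²)) + 2*√2229) - 10899 = ((-¼*121)*(1 + 2*(-¼*121)) + 2*√2229) - 10899 = (-121*(1 + 2*(-121/4))/4 + 2*√2229) - 10899 = (-121*(1 - 121/2)/4 + 2*√2229) - 10899 = (-121/4*(-119/2) + 2*√2229) - 10899 = (14399/8 + 2*√2229) - 10899 = -72793/8 + 2*√2229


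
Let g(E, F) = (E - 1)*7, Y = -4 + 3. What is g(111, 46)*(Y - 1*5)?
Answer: -4620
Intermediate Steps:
Y = -1
g(E, F) = -7 + 7*E (g(E, F) = (-1 + E)*7 = -7 + 7*E)
g(111, 46)*(Y - 1*5) = (-7 + 7*111)*(-1 - 1*5) = (-7 + 777)*(-1 - 5) = 770*(-6) = -4620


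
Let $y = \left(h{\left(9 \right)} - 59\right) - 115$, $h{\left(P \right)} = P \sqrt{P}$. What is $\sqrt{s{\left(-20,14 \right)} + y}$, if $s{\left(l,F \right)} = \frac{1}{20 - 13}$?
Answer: $\frac{2 i \sqrt{1799}}{7} \approx 12.118 i$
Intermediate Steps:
$s{\left(l,F \right)} = \frac{1}{7}$
$h{\left(P \right)} = P^{\frac{3}{2}}$
$y = -147$ ($y = \left(9^{\frac{3}{2}} - 59\right) - 115 = \left(27 - 59\right) - 115 = -32 - 115 = -147$)
$\sqrt{s{\left(-20,14 \right)} + y} = \sqrt{\frac{1}{7} - 147} = \sqrt{- \frac{1028}{7}} = \frac{2 i \sqrt{1799}}{7}$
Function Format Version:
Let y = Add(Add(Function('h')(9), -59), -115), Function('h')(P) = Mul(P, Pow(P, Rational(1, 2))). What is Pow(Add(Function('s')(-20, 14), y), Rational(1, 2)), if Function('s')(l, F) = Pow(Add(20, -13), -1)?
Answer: Mul(Rational(2, 7), I, Pow(1799, Rational(1, 2))) ≈ Mul(12.118, I)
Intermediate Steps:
Function('s')(l, F) = Rational(1, 7) (Function('s')(l, F) = Pow(7, -1) = Rational(1, 7))
Function('h')(P) = Pow(P, Rational(3, 2))
y = -147 (y = Add(Add(Pow(9, Rational(3, 2)), -59), -115) = Add(Add(27, -59), -115) = Add(-32, -115) = -147)
Pow(Add(Function('s')(-20, 14), y), Rational(1, 2)) = Pow(Add(Rational(1, 7), -147), Rational(1, 2)) = Pow(Rational(-1028, 7), Rational(1, 2)) = Mul(Rational(2, 7), I, Pow(1799, Rational(1, 2)))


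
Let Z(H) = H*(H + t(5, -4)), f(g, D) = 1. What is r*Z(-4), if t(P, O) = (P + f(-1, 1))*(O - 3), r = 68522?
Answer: 12608048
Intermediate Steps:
t(P, O) = (1 + P)*(-3 + O) (t(P, O) = (P + 1)*(O - 3) = (1 + P)*(-3 + O))
Z(H) = H*(-42 + H) (Z(H) = H*(H + (-3 - 4 - 3*5 - 4*5)) = H*(H + (-3 - 4 - 15 - 20)) = H*(H - 42) = H*(-42 + H))
r*Z(-4) = 68522*(-4*(-42 - 4)) = 68522*(-4*(-46)) = 68522*184 = 12608048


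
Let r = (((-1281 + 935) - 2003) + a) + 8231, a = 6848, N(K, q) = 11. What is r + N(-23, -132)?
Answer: 12741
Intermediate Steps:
r = 12730 (r = (((-1281 + 935) - 2003) + 6848) + 8231 = ((-346 - 2003) + 6848) + 8231 = (-2349 + 6848) + 8231 = 4499 + 8231 = 12730)
r + N(-23, -132) = 12730 + 11 = 12741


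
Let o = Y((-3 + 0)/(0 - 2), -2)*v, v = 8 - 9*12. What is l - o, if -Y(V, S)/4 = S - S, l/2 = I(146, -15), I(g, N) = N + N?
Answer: -60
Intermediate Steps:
I(g, N) = 2*N
l = -60 (l = 2*(2*(-15)) = 2*(-30) = -60)
Y(V, S) = 0 (Y(V, S) = -4*(S - S) = -4*0 = 0)
v = -100 (v = 8 - 108 = -100)
o = 0 (o = 0*(-100) = 0)
l - o = -60 - 1*0 = -60 + 0 = -60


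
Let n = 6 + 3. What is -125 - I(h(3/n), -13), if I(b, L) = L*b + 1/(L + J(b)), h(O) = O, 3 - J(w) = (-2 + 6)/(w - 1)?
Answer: -1445/12 ≈ -120.42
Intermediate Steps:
J(w) = 3 - 4/(-1 + w) (J(w) = 3 - (-2 + 6)/(w - 1) = 3 - 4/(-1 + w))
n = 9
I(b, L) = 1/(L + (-7 + 3*b)/(-1 + b)) + L*b (I(b, L) = L*b + 1/(L + (-7 + 3*b)/(-1 + b)) = 1/(L + (-7 + 3*b)/(-1 + b)) + L*b)
-125 - I(h(3/n), -13) = -125 - ((1 + (3/9)*(-13)**2)*(-1 + 3/9) - 13*3/9*(-7 + 3*(3/9)))/(-7 + 3*(3/9) - 13*(-1 + 3/9)) = -125 - ((1 + (3*(1/9))*169)*(-1 + 3*(1/9)) - 13*3*(1/9)*(-7 + 3*(3*(1/9))))/(-7 + 3*(3*(1/9)) - 13*(-1 + 3*(1/9))) = -125 - ((1 + (1/3)*169)*(-1 + 1/3) - 13*1/3*(-7 + 3*(1/3)))/(-7 + 3*(1/3) - 13*(-1 + 1/3)) = -125 - ((1 + 169/3)*(-2/3) - 13*1/3*(-7 + 1))/(-7 + 1 - 13*(-2/3)) = -125 - ((172/3)*(-2/3) - 13*1/3*(-6))/(-7 + 1 + 26/3) = -125 - (-344/9 + 26)/8/3 = -125 - 3*(-110)/(8*9) = -125 - 1*(-55/12) = -125 + 55/12 = -1445/12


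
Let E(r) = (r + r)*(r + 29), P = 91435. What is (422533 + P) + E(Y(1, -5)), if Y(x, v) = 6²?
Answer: 518648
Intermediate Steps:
Y(x, v) = 36
E(r) = 2*r*(29 + r) (E(r) = (2*r)*(29 + r) = 2*r*(29 + r))
(422533 + P) + E(Y(1, -5)) = (422533 + 91435) + 2*36*(29 + 36) = 513968 + 2*36*65 = 513968 + 4680 = 518648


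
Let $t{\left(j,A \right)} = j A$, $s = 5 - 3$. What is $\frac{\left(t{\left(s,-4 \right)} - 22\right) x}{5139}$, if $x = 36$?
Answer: $- \frac{120}{571} \approx -0.21016$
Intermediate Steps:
$s = 2$ ($s = 5 - 3 = 2$)
$t{\left(j,A \right)} = A j$
$\frac{\left(t{\left(s,-4 \right)} - 22\right) x}{5139} = \frac{\left(\left(-4\right) 2 - 22\right) 36}{5139} = \left(-8 - 22\right) 36 \cdot \frac{1}{5139} = \left(-30\right) 36 \cdot \frac{1}{5139} = \left(-1080\right) \frac{1}{5139} = - \frac{120}{571}$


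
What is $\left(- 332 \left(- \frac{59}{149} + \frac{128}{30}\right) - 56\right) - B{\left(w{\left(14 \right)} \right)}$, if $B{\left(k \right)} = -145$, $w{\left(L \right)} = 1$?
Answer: $- \frac{2673217}{2235} \approx -1196.1$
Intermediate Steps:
$\left(- 332 \left(- \frac{59}{149} + \frac{128}{30}\right) - 56\right) - B{\left(w{\left(14 \right)} \right)} = \left(- 332 \left(- \frac{59}{149} + \frac{128}{30}\right) - 56\right) - -145 = \left(- 332 \left(\left(-59\right) \frac{1}{149} + 128 \cdot \frac{1}{30}\right) - 56\right) + 145 = \left(- 332 \left(- \frac{59}{149} + \frac{64}{15}\right) - 56\right) + 145 = \left(\left(-332\right) \frac{8651}{2235} - 56\right) + 145 = \left(- \frac{2872132}{2235} - 56\right) + 145 = - \frac{2997292}{2235} + 145 = - \frac{2673217}{2235}$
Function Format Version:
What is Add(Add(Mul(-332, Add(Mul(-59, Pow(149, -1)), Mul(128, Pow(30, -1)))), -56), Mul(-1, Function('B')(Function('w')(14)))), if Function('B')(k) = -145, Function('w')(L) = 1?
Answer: Rational(-2673217, 2235) ≈ -1196.1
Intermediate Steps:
Add(Add(Mul(-332, Add(Mul(-59, Pow(149, -1)), Mul(128, Pow(30, -1)))), -56), Mul(-1, Function('B')(Function('w')(14)))) = Add(Add(Mul(-332, Add(Mul(-59, Pow(149, -1)), Mul(128, Pow(30, -1)))), -56), Mul(-1, -145)) = Add(Add(Mul(-332, Add(Mul(-59, Rational(1, 149)), Mul(128, Rational(1, 30)))), -56), 145) = Add(Add(Mul(-332, Add(Rational(-59, 149), Rational(64, 15))), -56), 145) = Add(Add(Mul(-332, Rational(8651, 2235)), -56), 145) = Add(Add(Rational(-2872132, 2235), -56), 145) = Add(Rational(-2997292, 2235), 145) = Rational(-2673217, 2235)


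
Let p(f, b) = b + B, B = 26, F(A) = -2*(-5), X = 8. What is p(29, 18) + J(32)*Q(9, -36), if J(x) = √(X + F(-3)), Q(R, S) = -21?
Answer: 44 - 63*√2 ≈ -45.095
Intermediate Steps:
F(A) = 10
J(x) = 3*√2 (J(x) = √(8 + 10) = √18 = 3*√2)
p(f, b) = 26 + b (p(f, b) = b + 26 = 26 + b)
p(29, 18) + J(32)*Q(9, -36) = (26 + 18) + (3*√2)*(-21) = 44 - 63*√2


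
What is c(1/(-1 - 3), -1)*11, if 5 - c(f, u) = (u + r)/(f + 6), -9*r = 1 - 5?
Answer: 11605/207 ≈ 56.063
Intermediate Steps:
r = 4/9 (r = -(1 - 5)/9 = -1/9*(-4) = 4/9 ≈ 0.44444)
c(f, u) = 5 - (4/9 + u)/(6 + f) (c(f, u) = 5 - (u + 4/9)/(f + 6) = 5 - (4/9 + u)/(6 + f))
c(1/(-1 - 3), -1)*11 = ((266/9 - 1*(-1) + 5/(-1 - 3))/(6 + 1/(-1 - 3)))*11 = ((266/9 + 1 + 5/(-4))/(6 + 1/(-4)))*11 = ((266/9 + 1 + 5*(-1/4))/(6 - 1/4))*11 = ((266/9 + 1 - 5/4)/(23/4))*11 = ((4/23)*(1055/36))*11 = (1055/207)*11 = 11605/207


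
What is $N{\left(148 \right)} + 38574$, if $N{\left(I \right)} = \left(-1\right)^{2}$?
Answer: $38575$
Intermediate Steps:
$N{\left(I \right)} = 1$
$N{\left(148 \right)} + 38574 = 1 + 38574 = 38575$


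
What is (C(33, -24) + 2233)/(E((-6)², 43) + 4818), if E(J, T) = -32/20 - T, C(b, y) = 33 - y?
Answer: 11450/23867 ≈ 0.47974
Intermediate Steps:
E(J, T) = -8/5 - T (E(J, T) = -32*1/20 - T = -8/5 - T)
(C(33, -24) + 2233)/(E((-6)², 43) + 4818) = ((33 - 1*(-24)) + 2233)/((-8/5 - 1*43) + 4818) = ((33 + 24) + 2233)/((-8/5 - 43) + 4818) = (57 + 2233)/(-223/5 + 4818) = 2290/(23867/5) = 2290*(5/23867) = 11450/23867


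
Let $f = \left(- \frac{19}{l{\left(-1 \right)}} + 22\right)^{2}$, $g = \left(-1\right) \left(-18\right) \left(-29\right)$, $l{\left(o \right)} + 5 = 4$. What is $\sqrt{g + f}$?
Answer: $\sqrt{1159} \approx 34.044$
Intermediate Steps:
$l{\left(o \right)} = -1$ ($l{\left(o \right)} = -5 + 4 = -1$)
$g = -522$ ($g = 18 \left(-29\right) = -522$)
$f = 1681$ ($f = \left(- \frac{19}{-1} + 22\right)^{2} = \left(\left(-19\right) \left(-1\right) + 22\right)^{2} = \left(19 + 22\right)^{2} = 41^{2} = 1681$)
$\sqrt{g + f} = \sqrt{-522 + 1681} = \sqrt{1159}$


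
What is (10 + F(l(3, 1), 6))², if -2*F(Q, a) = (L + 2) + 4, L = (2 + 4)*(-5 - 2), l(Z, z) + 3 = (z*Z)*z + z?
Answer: 784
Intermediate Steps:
l(Z, z) = -3 + z + Z*z² (l(Z, z) = -3 + ((z*Z)*z + z) = -3 + ((Z*z)*z + z) = -3 + (Z*z² + z) = -3 + (z + Z*z²) = -3 + z + Z*z²)
L = -42 (L = 6*(-7) = -42)
F(Q, a) = 18 (F(Q, a) = -((-42 + 2) + 4)/2 = -(-40 + 4)/2 = -½*(-36) = 18)
(10 + F(l(3, 1), 6))² = (10 + 18)² = 28² = 784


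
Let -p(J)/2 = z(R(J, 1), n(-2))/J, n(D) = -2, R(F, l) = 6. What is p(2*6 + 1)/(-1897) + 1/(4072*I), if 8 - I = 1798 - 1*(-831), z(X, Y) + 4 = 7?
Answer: 64011611/263199750632 ≈ 0.00024321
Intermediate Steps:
z(X, Y) = 3 (z(X, Y) = -4 + 7 = 3)
I = -2621 (I = 8 - (1798 - 1*(-831)) = 8 - (1798 + 831) = 8 - 1*2629 = 8 - 2629 = -2621)
p(J) = -6/J
p(2*6 + 1)/(-1897) + 1/(4072*I) = -6/(2*6 + 1)/(-1897) + 1/(4072*(-2621)) = -6/(12 + 1)*(-1/1897) + (1/4072)*(-1/2621) = -6/13*(-1/1897) - 1/10672712 = 6/24661 - 1/10672712 = 64011611/263199750632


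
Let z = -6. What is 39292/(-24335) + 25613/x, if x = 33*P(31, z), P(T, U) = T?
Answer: 18809569/803055 ≈ 23.423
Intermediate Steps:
x = 1023 (x = 33*31 = 1023)
39292/(-24335) + 25613/x = 39292/(-24335) + 25613/1023 = 39292*(-1/24335) + 25613*(1/1023) = -39292/24335 + 25613/1023 = 18809569/803055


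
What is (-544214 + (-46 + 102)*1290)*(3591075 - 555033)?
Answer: -1432932886908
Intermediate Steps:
(-544214 + (-46 + 102)*1290)*(3591075 - 555033) = (-544214 + 56*1290)*3036042 = (-544214 + 72240)*3036042 = -471974*3036042 = -1432932886908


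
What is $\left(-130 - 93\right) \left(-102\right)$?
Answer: $22746$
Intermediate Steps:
$\left(-130 - 93\right) \left(-102\right) = \left(-223\right) \left(-102\right) = 22746$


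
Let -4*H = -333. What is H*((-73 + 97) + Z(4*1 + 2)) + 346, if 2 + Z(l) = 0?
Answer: 4355/2 ≈ 2177.5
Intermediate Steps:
Z(l) = -2 (Z(l) = -2 + 0 = -2)
H = 333/4 (H = -1/4*(-333) = 333/4 ≈ 83.250)
H*((-73 + 97) + Z(4*1 + 2)) + 346 = 333*((-73 + 97) - 2)/4 + 346 = 333*(24 - 2)/4 + 346 = (333/4)*22 + 346 = 3663/2 + 346 = 4355/2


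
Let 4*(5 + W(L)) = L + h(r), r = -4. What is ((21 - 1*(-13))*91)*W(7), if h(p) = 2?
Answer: -17017/2 ≈ -8508.5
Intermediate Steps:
W(L) = -9/2 + L/4 (W(L) = -5 + (L + 2)/4 = -5 + (2 + L)/4 = -5 + (1/2 + L/4) = -9/2 + L/4)
((21 - 1*(-13))*91)*W(7) = ((21 - 1*(-13))*91)*(-9/2 + (1/4)*7) = ((21 + 13)*91)*(-9/2 + 7/4) = (34*91)*(-11/4) = 3094*(-11/4) = -17017/2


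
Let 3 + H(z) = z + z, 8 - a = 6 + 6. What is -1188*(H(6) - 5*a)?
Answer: -34452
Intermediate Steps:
a = -4 (a = 8 - (6 + 6) = 8 - 1*12 = 8 - 12 = -4)
H(z) = -3 + 2*z (H(z) = -3 + (z + z) = -3 + 2*z)
-1188*(H(6) - 5*a) = -1188*((-3 + 2*6) - 5*(-4)) = -1188*((-3 + 12) + 20) = -1188*(9 + 20) = -1188*29 = -34452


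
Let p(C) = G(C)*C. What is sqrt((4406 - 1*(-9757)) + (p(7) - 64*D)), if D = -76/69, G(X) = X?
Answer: 2*sqrt(16999737)/69 ≈ 119.51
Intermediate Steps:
p(C) = C**2 (p(C) = C*C = C**2)
D = -76/69 (D = -76*1/69 = -76/69 ≈ -1.1014)
sqrt((4406 - 1*(-9757)) + (p(7) - 64*D)) = sqrt((4406 - 1*(-9757)) + (7**2 - 64*(-76/69))) = sqrt((4406 + 9757) + (49 + 4864/69)) = sqrt(14163 + 8245/69) = sqrt(985492/69) = 2*sqrt(16999737)/69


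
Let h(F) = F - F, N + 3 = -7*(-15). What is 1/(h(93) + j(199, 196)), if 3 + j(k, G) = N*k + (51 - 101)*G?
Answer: 1/10495 ≈ 9.5283e-5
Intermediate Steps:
N = 102 (N = -3 - 7*(-15) = -3 + 105 = 102)
h(F) = 0
j(k, G) = -3 - 50*G + 102*k (j(k, G) = -3 + (102*k + (51 - 101)*G) = -3 + (102*k - 50*G) = -3 + (-50*G + 102*k) = -3 - 50*G + 102*k)
1/(h(93) + j(199, 196)) = 1/(0 + (-3 - 50*196 + 102*199)) = 1/(0 + (-3 - 9800 + 20298)) = 1/(0 + 10495) = 1/10495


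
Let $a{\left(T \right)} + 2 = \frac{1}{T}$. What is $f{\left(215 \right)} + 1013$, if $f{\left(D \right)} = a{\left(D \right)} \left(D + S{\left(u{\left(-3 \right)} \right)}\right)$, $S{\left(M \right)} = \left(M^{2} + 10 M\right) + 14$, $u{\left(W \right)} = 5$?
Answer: $\frac{87379}{215} \approx 406.41$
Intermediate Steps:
$S{\left(M \right)} = 14 + M^{2} + 10 M$
$a{\left(T \right)} = -2 + \frac{1}{T}$
$f{\left(D \right)} = \left(-2 + \frac{1}{D}\right) \left(89 + D\right)$ ($f{\left(D \right)} = \left(-2 + \frac{1}{D}\right) \left(D + \left(14 + 5^{2} + 10 \cdot 5\right)\right) = \left(-2 + \frac{1}{D}\right) \left(D + \left(14 + 25 + 50\right)\right) = \left(-2 + \frac{1}{D}\right) \left(D + 89\right) = \left(-2 + \frac{1}{D}\right) \left(89 + D\right)$)
$f{\left(215 \right)} + 1013 = \left(-177 - 430 + \frac{89}{215}\right) + 1013 = - \frac{130416}{215} + 1013 = \frac{87379}{215}$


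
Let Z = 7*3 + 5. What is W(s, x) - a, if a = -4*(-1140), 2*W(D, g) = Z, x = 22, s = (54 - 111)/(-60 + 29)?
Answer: -4547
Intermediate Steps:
s = 57/31 (s = -57/(-31) = -57*(-1/31) = 57/31 ≈ 1.8387)
Z = 26 (Z = 21 + 5 = 26)
W(D, g) = 13 (W(D, g) = (1/2)*26 = 13)
a = 4560
W(s, x) - a = 13 - 1*4560 = 13 - 4560 = -4547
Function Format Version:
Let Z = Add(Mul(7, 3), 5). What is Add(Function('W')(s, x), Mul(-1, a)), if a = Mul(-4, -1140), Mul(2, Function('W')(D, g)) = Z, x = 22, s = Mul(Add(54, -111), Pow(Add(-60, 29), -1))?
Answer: -4547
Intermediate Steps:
s = Rational(57, 31) (s = Mul(-57, Pow(-31, -1)) = Mul(-57, Rational(-1, 31)) = Rational(57, 31) ≈ 1.8387)
Z = 26 (Z = Add(21, 5) = 26)
Function('W')(D, g) = 13 (Function('W')(D, g) = Mul(Rational(1, 2), 26) = 13)
a = 4560
Add(Function('W')(s, x), Mul(-1, a)) = Add(13, Mul(-1, 4560)) = Add(13, -4560) = -4547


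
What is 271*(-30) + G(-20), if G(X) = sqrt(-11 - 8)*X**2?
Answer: -8130 + 400*I*sqrt(19) ≈ -8130.0 + 1743.6*I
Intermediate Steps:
G(X) = I*sqrt(19)*X**2 (G(X) = sqrt(-19)*X**2 = (I*sqrt(19))*X**2 = I*sqrt(19)*X**2)
271*(-30) + G(-20) = 271*(-30) + I*sqrt(19)*(-20)**2 = -8130 + I*sqrt(19)*400 = -8130 + 400*I*sqrt(19)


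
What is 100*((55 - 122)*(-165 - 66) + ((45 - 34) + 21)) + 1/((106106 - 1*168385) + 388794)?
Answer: 506392113501/326515 ≈ 1.5509e+6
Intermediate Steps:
100*((55 - 122)*(-165 - 66) + ((45 - 34) + 21)) + 1/((106106 - 1*168385) + 388794) = 100*(-67*(-231) + (11 + 21)) + 1/((106106 - 168385) + 388794) = 100*(15477 + 32) + 1/(-62279 + 388794) = 100*15509 + 1/326515 = 1550900 + 1/326515 = 506392113501/326515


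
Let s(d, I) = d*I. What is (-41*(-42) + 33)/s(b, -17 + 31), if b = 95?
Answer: 351/266 ≈ 1.3195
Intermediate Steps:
s(d, I) = I*d
(-41*(-42) + 33)/s(b, -17 + 31) = (-41*(-42) + 33)/(((-17 + 31)*95)) = (1722 + 33)/((14*95)) = 1755/1330 = 1755*(1/1330) = 351/266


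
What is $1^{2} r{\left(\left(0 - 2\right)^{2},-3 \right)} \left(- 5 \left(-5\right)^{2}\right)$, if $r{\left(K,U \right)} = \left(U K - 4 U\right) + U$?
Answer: $375$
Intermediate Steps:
$r{\left(K,U \right)} = - 3 U + K U$ ($r{\left(K,U \right)} = \left(K U - 4 U\right) + U = \left(- 4 U + K U\right) + U = - 3 U + K U$)
$1^{2} r{\left(\left(0 - 2\right)^{2},-3 \right)} \left(- 5 \left(-5\right)^{2}\right) = 1^{2} \left(- 3 \left(-3 + \left(0 - 2\right)^{2}\right)\right) \left(- 5 \left(-5\right)^{2}\right) = 1 \left(- 3 \left(-3 + \left(-2\right)^{2}\right)\right) \left(\left(-5\right) 25\right) = 1 \left(- 3 \left(-3 + 4\right)\right) \left(-125\right) = 1 \left(\left(-3\right) 1\right) \left(-125\right) = 1 \left(-3\right) \left(-125\right) = \left(-3\right) \left(-125\right) = 375$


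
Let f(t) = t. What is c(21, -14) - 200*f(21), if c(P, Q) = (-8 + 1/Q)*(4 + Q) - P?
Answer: -28982/7 ≈ -4140.3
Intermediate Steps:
c(P, Q) = -P + (-8 + 1/Q)*(4 + Q)
c(21, -14) - 200*f(21) = (-31 - 1*21 - 8*(-14) + 4/(-14)) - 200*21 = (-31 - 21 + 112 + 4*(-1/14)) - 4200 = (-31 - 21 + 112 - 2/7) - 4200 = 418/7 - 4200 = -28982/7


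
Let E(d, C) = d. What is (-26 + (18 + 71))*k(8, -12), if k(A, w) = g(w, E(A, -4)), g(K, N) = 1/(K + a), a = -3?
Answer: -21/5 ≈ -4.2000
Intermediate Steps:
g(K, N) = 1/(-3 + K) (g(K, N) = 1/(K - 3) = 1/(-3 + K))
k(A, w) = 1/(-3 + w)
(-26 + (18 + 71))*k(8, -12) = (-26 + (18 + 71))/(-3 - 12) = (-26 + 89)/(-15) = 63*(-1/15) = -21/5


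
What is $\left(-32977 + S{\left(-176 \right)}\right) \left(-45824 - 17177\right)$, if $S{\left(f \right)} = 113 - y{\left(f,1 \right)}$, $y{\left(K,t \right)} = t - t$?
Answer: $2070464864$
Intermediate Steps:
$y{\left(K,t \right)} = 0$
$S{\left(f \right)} = 113$ ($S{\left(f \right)} = 113 - 0 = 113 + 0 = 113$)
$\left(-32977 + S{\left(-176 \right)}\right) \left(-45824 - 17177\right) = \left(-32977 + 113\right) \left(-45824 - 17177\right) = \left(-32864\right) \left(-63001\right) = 2070464864$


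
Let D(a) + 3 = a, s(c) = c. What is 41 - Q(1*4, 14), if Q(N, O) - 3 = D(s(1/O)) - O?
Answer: 769/14 ≈ 54.929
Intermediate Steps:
D(a) = -3 + a
Q(N, O) = 1/O - O (Q(N, O) = 3 + ((-3 + 1/O) - O) = 3 + (-3 + 1/O - O) = 1/O - O)
41 - Q(1*4, 14) = 41 - (1/14 - 1*14) = 41 - (1/14 - 14) = 41 - 1*(-195/14) = 41 + 195/14 = 769/14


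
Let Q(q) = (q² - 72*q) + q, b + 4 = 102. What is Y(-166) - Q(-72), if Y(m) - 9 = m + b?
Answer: -10355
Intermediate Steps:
b = 98 (b = -4 + 102 = 98)
Y(m) = 107 + m (Y(m) = 9 + (m + 98) = 9 + (98 + m) = 107 + m)
Q(q) = q² - 71*q
Y(-166) - Q(-72) = (107 - 166) - (-72)*(-71 - 72) = -59 - (-72)*(-143) = -59 - 1*10296 = -59 - 10296 = -10355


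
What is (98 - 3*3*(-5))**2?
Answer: 20449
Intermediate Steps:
(98 - 3*3*(-5))**2 = (98 - 9*(-5))**2 = (98 + 45)**2 = 143**2 = 20449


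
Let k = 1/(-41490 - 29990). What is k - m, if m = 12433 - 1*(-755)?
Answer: -942678241/71480 ≈ -13188.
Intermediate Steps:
k = -1/71480 (k = 1/(-71480) = -1/71480 ≈ -1.3990e-5)
m = 13188 (m = 12433 + 755 = 13188)
k - m = -1/71480 - 1*13188 = -1/71480 - 13188 = -942678241/71480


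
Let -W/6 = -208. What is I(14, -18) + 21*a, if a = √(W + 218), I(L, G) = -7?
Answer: -7 + 21*√1466 ≈ 797.06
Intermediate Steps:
W = 1248 (W = -6*(-208) = 1248)
a = √1466 (a = √(1248 + 218) = √1466 ≈ 38.288)
I(14, -18) + 21*a = -7 + 21*√1466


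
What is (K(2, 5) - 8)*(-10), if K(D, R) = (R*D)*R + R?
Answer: -470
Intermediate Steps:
K(D, R) = R + D*R² (K(D, R) = (D*R)*R + R = D*R² + R = R + D*R²)
(K(2, 5) - 8)*(-10) = (5*(1 + 2*5) - 8)*(-10) = (5*(1 + 10) - 8)*(-10) = (5*11 - 8)*(-10) = (55 - 8)*(-10) = 47*(-10) = -470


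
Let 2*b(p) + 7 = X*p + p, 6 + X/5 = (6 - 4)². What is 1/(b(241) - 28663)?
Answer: -1/29751 ≈ -3.3612e-5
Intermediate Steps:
X = -10 (X = -30 + 5*(6 - 4)² = -30 + 5*2² = -30 + 5*4 = -30 + 20 = -10)
b(p) = -7/2 - 9*p/2 (b(p) = -7/2 + (-10*p + p)/2 = -7/2 + (-9*p)/2 = -7/2 - 9*p/2)
1/(b(241) - 28663) = 1/((-7/2 - 9/2*241) - 28663) = 1/((-7/2 - 2169/2) - 28663) = 1/(-1088 - 28663) = 1/(-29751) = -1/29751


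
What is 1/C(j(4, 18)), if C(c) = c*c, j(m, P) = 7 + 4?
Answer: 1/121 ≈ 0.0082645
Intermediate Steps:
j(m, P) = 11
C(c) = c**2
1/C(j(4, 18)) = 1/(11**2) = 1/121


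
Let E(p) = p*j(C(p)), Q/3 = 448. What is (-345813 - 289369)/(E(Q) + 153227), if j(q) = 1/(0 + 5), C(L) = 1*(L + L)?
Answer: -3175910/767479 ≈ -4.1381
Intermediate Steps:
Q = 1344 (Q = 3*448 = 1344)
C(L) = 2*L (C(L) = 1*(2*L) = 2*L)
j(q) = 1/5
E(p) = p/5 (E(p) = p*(1/5) = p/5)
(-345813 - 289369)/(E(Q) + 153227) = (-345813 - 289369)/((1/5)*1344 + 153227) = -635182/(1344/5 + 153227) = -635182/767479/5 = -635182*5/767479 = -3175910/767479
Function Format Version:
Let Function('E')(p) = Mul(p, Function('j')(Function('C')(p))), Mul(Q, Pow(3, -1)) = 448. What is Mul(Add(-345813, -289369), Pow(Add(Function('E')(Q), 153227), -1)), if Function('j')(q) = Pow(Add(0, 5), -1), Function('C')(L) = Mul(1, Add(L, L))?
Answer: Rational(-3175910, 767479) ≈ -4.1381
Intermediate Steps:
Q = 1344 (Q = Mul(3, 448) = 1344)
Function('C')(L) = Mul(2, L) (Function('C')(L) = Mul(1, Mul(2, L)) = Mul(2, L))
Function('j')(q) = Rational(1, 5) (Function('j')(q) = Pow(5, -1) = Rational(1, 5))
Function('E')(p) = Mul(Rational(1, 5), p) (Function('E')(p) = Mul(p, Rational(1, 5)) = Mul(Rational(1, 5), p))
Mul(Add(-345813, -289369), Pow(Add(Function('E')(Q), 153227), -1)) = Mul(Add(-345813, -289369), Pow(Add(Mul(Rational(1, 5), 1344), 153227), -1)) = Mul(-635182, Pow(Add(Rational(1344, 5), 153227), -1)) = Mul(-635182, Pow(Rational(767479, 5), -1)) = Mul(-635182, Rational(5, 767479)) = Rational(-3175910, 767479)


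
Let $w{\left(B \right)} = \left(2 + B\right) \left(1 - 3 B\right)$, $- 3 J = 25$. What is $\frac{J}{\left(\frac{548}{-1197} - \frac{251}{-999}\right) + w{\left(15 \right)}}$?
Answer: $\frac{1107225}{99411961} \approx 0.011138$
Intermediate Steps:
$J = - \frac{25}{3}$ ($J = \left(- \frac{1}{3}\right) 25 = - \frac{25}{3} \approx -8.3333$)
$w{\left(B \right)} = \left(1 - 3 B\right) \left(2 + B\right)$
$\frac{J}{\left(\frac{548}{-1197} - \frac{251}{-999}\right) + w{\left(15 \right)}} = - \frac{25}{3 \left(\left(\frac{548}{-1197} - \frac{251}{-999}\right) - \left(73 + 675\right)\right)} = - \frac{25}{3 \left(\left(548 \left(- \frac{1}{1197}\right) - - \frac{251}{999}\right) - 748\right)} = - \frac{25}{3 \left(\left(- \frac{548}{1197} + \frac{251}{999}\right) - 748\right)} = - \frac{25}{3 \left(- \frac{27445}{132867} - 748\right)} = - \frac{25}{3 \left(- \frac{99411961}{132867}\right)} = \left(- \frac{25}{3}\right) \left(- \frac{132867}{99411961}\right) = \frac{1107225}{99411961}$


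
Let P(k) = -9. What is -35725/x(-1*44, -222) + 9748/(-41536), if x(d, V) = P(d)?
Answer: 370946467/93456 ≈ 3969.2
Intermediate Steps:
x(d, V) = -9
-35725/x(-1*44, -222) + 9748/(-41536) = -35725/(-9) + 9748/(-41536) = -35725*(-⅑) + 9748*(-1/41536) = 35725/9 - 2437/10384 = 370946467/93456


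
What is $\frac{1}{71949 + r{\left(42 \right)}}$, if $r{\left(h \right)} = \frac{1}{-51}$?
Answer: $\frac{51}{3669398} \approx 1.3899 \cdot 10^{-5}$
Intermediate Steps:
$r{\left(h \right)} = - \frac{1}{51}$
$\frac{1}{71949 + r{\left(42 \right)}} = \frac{1}{71949 - \frac{1}{51}} = \frac{1}{\frac{3669398}{51}} = \frac{51}{3669398}$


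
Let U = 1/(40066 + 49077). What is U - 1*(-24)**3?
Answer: 1232312833/89143 ≈ 13824.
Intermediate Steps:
U = 1/89143 ≈ 1.1218e-5
U - 1*(-24)**3 = 1/89143 - 1*(-24)**3 = 1/89143 - 1*(-13824) = 1/89143 + 13824 = 1232312833/89143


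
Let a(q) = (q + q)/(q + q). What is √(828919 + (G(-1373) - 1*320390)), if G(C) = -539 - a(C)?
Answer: √507989 ≈ 712.73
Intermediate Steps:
a(q) = 1 (a(q) = (2*q)/((2*q)) = (2*q)*(1/(2*q)) = 1)
G(C) = -540 (G(C) = -539 - 1*1 = -539 - 1 = -540)
√(828919 + (G(-1373) - 1*320390)) = √(828919 + (-540 - 1*320390)) = √(828919 + (-540 - 320390)) = √(828919 - 320930) = √507989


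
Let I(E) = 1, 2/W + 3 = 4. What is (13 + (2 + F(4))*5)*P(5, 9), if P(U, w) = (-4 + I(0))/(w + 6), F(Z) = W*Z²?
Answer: -183/5 ≈ -36.600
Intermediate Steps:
W = 2 (W = 2/(-3 + 4) = 2/1 = 2*1 = 2)
F(Z) = 2*Z²
P(U, w) = -3/(6 + w) (P(U, w) = (-4 + 1)/(w + 6) = -3/(6 + w))
(13 + (2 + F(4))*5)*P(5, 9) = (13 + (2 + 2*4²)*5)*(-3/(6 + 9)) = (13 + (2 + 2*16)*5)*(-3/15) = (13 + (2 + 32)*5)*(-3*1/15) = (13 + 34*5)*(-⅕) = (13 + 170)*(-⅕) = 183*(-⅕) = -183/5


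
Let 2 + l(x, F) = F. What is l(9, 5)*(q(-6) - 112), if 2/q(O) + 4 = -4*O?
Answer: -3357/10 ≈ -335.70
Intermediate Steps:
l(x, F) = -2 + F
q(O) = 2/(-4 - 4*O)
l(9, 5)*(q(-6) - 112) = (-2 + 5)*(-1/(2 + 2*(-6)) - 112) = 3*(-1/(2 - 12) - 112) = 3*(-1/(-10) - 112) = 3*(-1*(-⅒) - 112) = 3*(⅒ - 112) = 3*(-1119/10) = -3357/10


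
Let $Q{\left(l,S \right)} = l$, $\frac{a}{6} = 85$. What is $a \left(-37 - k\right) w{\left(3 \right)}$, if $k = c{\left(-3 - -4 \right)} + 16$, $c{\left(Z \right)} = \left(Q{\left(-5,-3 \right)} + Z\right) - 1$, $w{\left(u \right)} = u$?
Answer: $-73440$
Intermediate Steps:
$a = 510$ ($a = 6 \cdot 85 = 510$)
$c{\left(Z \right)} = -6 + Z$ ($c{\left(Z \right)} = \left(-5 + Z\right) - 1 = -6 + Z$)
$k = 11$ ($k = \left(-6 - -1\right) + 16 = \left(-6 + \left(-3 + 4\right)\right) + 16 = \left(-6 + 1\right) + 16 = -5 + 16 = 11$)
$a \left(-37 - k\right) w{\left(3 \right)} = 510 \left(-37 - 11\right) 3 = 510 \left(-48\right) 3 = \left(-24480\right) 3 = -73440$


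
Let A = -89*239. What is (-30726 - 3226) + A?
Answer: -55223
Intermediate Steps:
A = -21271
(-30726 - 3226) + A = (-30726 - 3226) - 21271 = -33952 - 21271 = -55223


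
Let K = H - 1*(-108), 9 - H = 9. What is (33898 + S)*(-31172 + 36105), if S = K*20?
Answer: 177874114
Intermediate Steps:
H = 0 (H = 9 - 1*9 = 9 - 9 = 0)
K = 108 (K = 0 - 1*(-108) = 0 + 108 = 108)
S = 2160 (S = 108*20 = 2160)
(33898 + S)*(-31172 + 36105) = (33898 + 2160)*(-31172 + 36105) = 36058*4933 = 177874114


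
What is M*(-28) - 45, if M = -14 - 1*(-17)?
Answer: -129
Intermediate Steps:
M = 3 (M = -14 + 17 = 3)
M*(-28) - 45 = 3*(-28) - 45 = -84 - 45 = -129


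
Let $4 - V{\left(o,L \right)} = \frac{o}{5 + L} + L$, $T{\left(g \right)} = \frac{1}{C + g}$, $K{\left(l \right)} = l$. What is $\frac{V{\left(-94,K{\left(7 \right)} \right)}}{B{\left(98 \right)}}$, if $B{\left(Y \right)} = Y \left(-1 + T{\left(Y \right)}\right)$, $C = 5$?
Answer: $- \frac{2987}{59976} \approx -0.049803$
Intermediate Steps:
$T{\left(g \right)} = \frac{1}{5 + g}$
$B{\left(Y \right)} = Y \left(-1 + \frac{1}{5 + Y}\right)$
$V{\left(o,L \right)} = 4 - L - \frac{o}{5 + L}$ ($V{\left(o,L \right)} = 4 - \left(\frac{o}{5 + L} + L\right) = 4 - \left(L + \frac{o}{5 + L}\right) = 4 - L - \frac{o}{5 + L}$)
$\frac{V{\left(-94,K{\left(7 \right)} \right)}}{B{\left(98 \right)}} = \frac{\frac{1}{5 + 7} \left(20 - 7 - -94 - 7^{2}\right)}{\left(-1\right) 98 \frac{1}{5 + 98} \left(4 + 98\right)} = \frac{\frac{1}{12} \left(20 - 7 + 94 - 49\right)}{\left(-1\right) 98 \cdot \frac{1}{103} \cdot 102} = \frac{\frac{1}{12} \cdot 58}{- \frac{9996}{103}} = \frac{29}{6} \left(- \frac{103}{9996}\right) = - \frac{2987}{59976}$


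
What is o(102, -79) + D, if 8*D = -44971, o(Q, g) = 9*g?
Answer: -50659/8 ≈ -6332.4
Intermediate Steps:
D = -44971/8 (D = (⅛)*(-44971) = -44971/8 ≈ -5621.4)
o(102, -79) + D = 9*(-79) - 44971/8 = -711 - 44971/8 = -50659/8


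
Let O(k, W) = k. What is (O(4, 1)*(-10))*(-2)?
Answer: 80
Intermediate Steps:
(O(4, 1)*(-10))*(-2) = (4*(-10))*(-2) = -40*(-2) = 80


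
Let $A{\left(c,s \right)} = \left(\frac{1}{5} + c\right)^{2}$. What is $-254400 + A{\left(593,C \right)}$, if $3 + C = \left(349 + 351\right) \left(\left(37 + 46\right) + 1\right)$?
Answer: $\frac{2437156}{25} \approx 97486.0$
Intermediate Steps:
$C = 58797$ ($C = -3 + \left(349 + 351\right) \left(\left(37 + 46\right) + 1\right) = -3 + 700 \left(83 + 1\right) = -3 + 700 \cdot 84 = -3 + 58800 = 58797$)
$A{\left(c,s \right)} = \left(\frac{1}{5} + c\right)^{2}$
$-254400 + A{\left(593,C \right)} = -254400 + \frac{\left(1 + 5 \cdot 593\right)^{2}}{25} = -254400 + \frac{\left(1 + 2965\right)^{2}}{25} = -254400 + \frac{2966^{2}}{25} = -254400 + \frac{1}{25} \cdot 8797156 = -254400 + \frac{8797156}{25} = \frac{2437156}{25}$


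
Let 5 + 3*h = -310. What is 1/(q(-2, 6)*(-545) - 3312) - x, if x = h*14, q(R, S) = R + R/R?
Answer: 4067489/2767 ≈ 1470.0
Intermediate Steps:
h = -105 (h = -5/3 + (⅓)*(-310) = -5/3 - 310/3 = -105)
q(R, S) = 1 + R (q(R, S) = R + 1 = 1 + R)
x = -1470 (x = -105*14 = -1470)
1/(q(-2, 6)*(-545) - 3312) - x = 1/((1 - 2)*(-545) - 3312) - 1*(-1470) = 1/(-1*(-545) - 3312) + 1470 = 1/(545 - 3312) + 1470 = 1/(-2767) + 1470 = -1/2767 + 1470 = 4067489/2767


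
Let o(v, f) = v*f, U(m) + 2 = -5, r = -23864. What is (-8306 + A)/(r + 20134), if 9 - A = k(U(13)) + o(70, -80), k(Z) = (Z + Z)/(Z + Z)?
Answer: 1349/1865 ≈ 0.72332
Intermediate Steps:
U(m) = -7 (U(m) = -2 - 5 = -7)
o(v, f) = f*v
k(Z) = 1 (k(Z) = (2*Z)/((2*Z)) = (2*Z)*(1/(2*Z)) = 1)
A = 5608 (A = 9 - (1 - 80*70) = 9 - (1 - 5600) = 9 - 1*(-5599) = 9 + 5599 = 5608)
(-8306 + A)/(r + 20134) = (-8306 + 5608)/(-23864 + 20134) = -2698/(-3730) = -2698*(-1/3730) = 1349/1865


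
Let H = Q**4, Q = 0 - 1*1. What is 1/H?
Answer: 1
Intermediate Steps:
Q = -1 (Q = 0 - 1 = -1)
H = 1 (H = (-1)**4 = 1)
1/H = 1/1 = 1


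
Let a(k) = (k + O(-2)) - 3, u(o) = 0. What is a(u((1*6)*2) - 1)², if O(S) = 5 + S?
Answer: 1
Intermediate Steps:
a(k) = k (a(k) = (k + (5 - 2)) - 3 = (k + 3) - 3 = (3 + k) - 3 = k)
a(u((1*6)*2) - 1)² = (0 - 1)² = (-1)² = 1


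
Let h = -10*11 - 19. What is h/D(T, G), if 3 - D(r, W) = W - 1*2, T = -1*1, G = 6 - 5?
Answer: -129/4 ≈ -32.250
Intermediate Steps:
G = 1
T = -1
D(r, W) = 5 - W (D(r, W) = 3 - (W - 1*2) = 3 - (W - 2) = 3 - (-2 + W) = 3 + (2 - W) = 5 - W)
h = -129 (h = -110 - 19 = -129)
h/D(T, G) = -129/(5 - 1*1) = -129/(5 - 1) = -129/4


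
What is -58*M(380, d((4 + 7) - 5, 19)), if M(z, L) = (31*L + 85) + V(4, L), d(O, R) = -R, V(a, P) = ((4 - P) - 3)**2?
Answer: 6032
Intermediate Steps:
V(a, P) = (1 - P)**2
M(z, L) = 85 + (-1 + L)**2 + 31*L (M(z, L) = (31*L + 85) + (-1 + L)**2 = (85 + 31*L) + (-1 + L)**2 = 85 + (-1 + L)**2 + 31*L)
-58*M(380, d((4 + 7) - 5, 19)) = -58*(86 + (-1*19)**2 + 29*(-1*19)) = -58*(86 + (-19)**2 + 29*(-19)) = -58*(86 + 361 - 551) = -58*(-104) = 6032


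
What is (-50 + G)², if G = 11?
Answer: 1521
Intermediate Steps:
(-50 + G)² = (-50 + 11)² = (-39)² = 1521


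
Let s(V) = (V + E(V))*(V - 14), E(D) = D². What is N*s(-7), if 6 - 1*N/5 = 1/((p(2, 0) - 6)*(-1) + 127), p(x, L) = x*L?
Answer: -502110/19 ≈ -26427.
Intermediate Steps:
p(x, L) = L*x
s(V) = (-14 + V)*(V + V²) (s(V) = (V + V²)*(V - 14) = (V + V²)*(-14 + V) = (-14 + V)*(V + V²))
N = 3985/133 (N = 30 - 5/((0*2 - 6)*(-1) + 127) = 30 - 5/((0 - 6)*(-1) + 127) = 30 - 5/(-6*(-1) + 127) = 30 - 5/(6 + 127) = 30 - 5/133 = 3985/133 ≈ 29.962)
N*s(-7) = 3985*(-7*(-14 + (-7)² - 13*(-7)))/133 = 3985*(-7*(-14 + 49 + 91))/133 = 3985*(-7*126)/133 = (3985/133)*(-882) = -502110/19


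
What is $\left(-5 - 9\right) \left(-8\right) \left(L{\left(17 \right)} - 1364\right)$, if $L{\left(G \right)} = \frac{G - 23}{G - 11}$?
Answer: $-152880$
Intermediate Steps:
$L{\left(G \right)} = \frac{-23 + G}{-11 + G}$
$\left(-5 - 9\right) \left(-8\right) \left(L{\left(17 \right)} - 1364\right) = \left(-5 - 9\right) \left(-8\right) \left(\frac{-23 + 17}{-11 + 17} - 1364\right) = \left(-14\right) \left(-8\right) \left(\frac{1}{6} \left(-6\right) - 1364\right) = 112 \left(\frac{1}{6} \left(-6\right) - 1364\right) = 112 \left(-1 - 1364\right) = 112 \left(-1365\right) = -152880$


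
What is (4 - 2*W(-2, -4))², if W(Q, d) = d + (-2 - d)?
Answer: 64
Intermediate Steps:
W(Q, d) = -2
(4 - 2*W(-2, -4))² = (4 - 2*(-2))² = (4 + 4)² = 8² = 64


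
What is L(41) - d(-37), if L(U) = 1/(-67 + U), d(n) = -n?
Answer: -963/26 ≈ -37.038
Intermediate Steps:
L(41) - d(-37) = 1/(-67 + 41) - (-1)*(-37) = 1/(-26) - 1*37 = -1/26 - 37 = -963/26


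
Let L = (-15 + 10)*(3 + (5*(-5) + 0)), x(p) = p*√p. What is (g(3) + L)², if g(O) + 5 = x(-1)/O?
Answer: (315 - I)²/9 ≈ 11025.0 - 70.0*I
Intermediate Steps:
x(p) = p^(3/2)
g(O) = -5 - I/O (g(O) = -5 + (-1)^(3/2)/O = -5 + (-I)/O = -5 - I/O)
L = 110 (L = -5*(3 + (-25 + 0)) = -5*(3 - 25) = -5*(-22) = 110)
(g(3) + L)² = ((-5 - 1*I/3) + 110)² = ((-5 - 1*I*⅓) + 110)² = ((-5 - I/3) + 110)² = (105 - I/3)²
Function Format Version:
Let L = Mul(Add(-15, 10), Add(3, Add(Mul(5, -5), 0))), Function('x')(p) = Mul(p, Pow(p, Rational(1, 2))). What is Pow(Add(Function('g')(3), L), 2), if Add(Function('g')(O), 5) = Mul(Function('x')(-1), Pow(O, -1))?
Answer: Mul(Rational(1, 9), Pow(Add(315, Mul(-1, I)), 2)) ≈ Add(11025., Mul(-70.000, I))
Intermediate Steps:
Function('x')(p) = Pow(p, Rational(3, 2))
Function('g')(O) = Add(-5, Mul(-1, I, Pow(O, -1))) (Function('g')(O) = Add(-5, Mul(Pow(-1, Rational(3, 2)), Pow(O, -1))) = Add(-5, Mul(Mul(-1, I), Pow(O, -1))) = Add(-5, Mul(-1, I, Pow(O, -1))))
L = 110 (L = Mul(-5, Add(3, Add(-25, 0))) = Mul(-5, Add(3, -25)) = Mul(-5, -22) = 110)
Pow(Add(Function('g')(3), L), 2) = Pow(Add(Add(-5, Mul(-1, I, Pow(3, -1))), 110), 2) = Pow(Add(Add(-5, Mul(-1, I, Rational(1, 3))), 110), 2) = Pow(Add(Add(-5, Mul(Rational(-1, 3), I)), 110), 2) = Pow(Add(105, Mul(Rational(-1, 3), I)), 2)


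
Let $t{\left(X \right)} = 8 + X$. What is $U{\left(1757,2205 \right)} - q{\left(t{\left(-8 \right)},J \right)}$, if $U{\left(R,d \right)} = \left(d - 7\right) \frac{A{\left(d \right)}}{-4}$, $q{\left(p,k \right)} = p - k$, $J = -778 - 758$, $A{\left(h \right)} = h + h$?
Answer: $-2424831$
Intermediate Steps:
$A{\left(h \right)} = 2 h$
$J = -1536$
$U{\left(R,d \right)} = - \frac{d \left(-7 + d\right)}{2}$ ($U{\left(R,d \right)} = \left(d - 7\right) \frac{2 d}{-4} = \left(-7 + d\right) 2 d \left(- \frac{1}{4}\right) = \left(-7 + d\right) \left(- \frac{d}{2}\right) = - \frac{d \left(-7 + d\right)}{2}$)
$U{\left(1757,2205 \right)} - q{\left(t{\left(-8 \right)},J \right)} = \frac{1}{2} \cdot 2205 \left(7 - 2205\right) - \left(\left(8 - 8\right) - -1536\right) = \frac{1}{2} \cdot 2205 \left(7 - 2205\right) - \left(0 + 1536\right) = \frac{1}{2} \cdot 2205 \left(-2198\right) - 1536 = -2423295 - 1536 = -2424831$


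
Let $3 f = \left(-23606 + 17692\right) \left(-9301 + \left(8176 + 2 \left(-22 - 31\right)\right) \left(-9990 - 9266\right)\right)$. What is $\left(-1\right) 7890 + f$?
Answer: $\frac{919066453324}{3} \approx 3.0636 \cdot 10^{11}$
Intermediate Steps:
$f = \frac{919066476994}{3}$ ($f = \frac{\left(-23606 + 17692\right) \left(-9301 + \left(8176 + 2 \left(-22 - 31\right)\right) \left(-9990 - 9266\right)\right)}{3} = \frac{\left(-5914\right) \left(-9301 + \left(8176 + 2 \left(-53\right)\right) \left(-19256\right)\right)}{3} = \frac{\left(-5914\right) \left(-9301 + \left(8176 - 106\right) \left(-19256\right)\right)}{3} = \frac{\left(-5914\right) \left(-9301 + 8070 \left(-19256\right)\right)}{3} = \frac{\left(-5914\right) \left(-9301 - 155395920\right)}{3} = \frac{\left(-5914\right) \left(-155405221\right)}{3} = \frac{1}{3} \cdot 919066476994 = \frac{919066476994}{3} \approx 3.0636 \cdot 10^{11}$)
$\left(-1\right) 7890 + f = \left(-1\right) 7890 + \frac{919066476994}{3} = -7890 + \frac{919066476994}{3} = \frac{919066453324}{3}$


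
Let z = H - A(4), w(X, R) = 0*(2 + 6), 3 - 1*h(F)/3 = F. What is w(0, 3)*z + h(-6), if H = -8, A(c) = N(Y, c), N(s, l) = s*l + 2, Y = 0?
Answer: 27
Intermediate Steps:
N(s, l) = 2 + l*s (N(s, l) = l*s + 2 = 2 + l*s)
A(c) = 2 (A(c) = 2 + c*0 = 2 + 0 = 2)
h(F) = 9 - 3*F
w(X, R) = 0 (w(X, R) = 0*8 = 0)
z = -10 (z = -8 - 1*2 = -8 - 2 = -10)
w(0, 3)*z + h(-6) = 0*(-10) + (9 - 3*(-6)) = 0 + (9 + 18) = 0 + 27 = 27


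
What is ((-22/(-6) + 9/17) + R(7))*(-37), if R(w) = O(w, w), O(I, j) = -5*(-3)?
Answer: -36223/51 ≈ -710.25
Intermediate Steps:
O(I, j) = 15
R(w) = 15
((-22/(-6) + 9/17) + R(7))*(-37) = ((-22/(-6) + 9/17) + 15)*(-37) = ((-22*(-⅙) + 9*(1/17)) + 15)*(-37) = ((11/3 + 9/17) + 15)*(-37) = (214/51 + 15)*(-37) = (979/51)*(-37) = -36223/51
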